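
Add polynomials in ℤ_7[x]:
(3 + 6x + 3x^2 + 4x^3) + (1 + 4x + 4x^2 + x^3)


Add coefficients mod 7:
x^0: 3 + 1 = 4 (mod 7)
x^1: 6 + 4 = 3 (mod 7)
x^2: 3 + 4 = 0 (mod 7)
x^3: 4 + 1 = 5 (mod 7)
Result: 4 + 3x + 5x^3

f + g = 4 + 3x + 5x^3


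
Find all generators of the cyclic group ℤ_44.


g generates ℤ_n iff gcd(g,n) = 1
Prime factors of 44: 2, 11
Generators are g ∈ {1,...,43} not divisible by any of these primes.
Generators: {1, 3, 5, 7, 9, 13, 15, 17, 19, 21, 23, 25, 27, 29, 31, 35, 37, 39, 41, 43}
Number of generators = φ(44) = 20

Generators of ℤ_44 = {1, 3, 5, 7, 9, 13, 15, 17, 19, 21, 23, 25, 27, 29, 31, 35, 37, 39, 41, 43}


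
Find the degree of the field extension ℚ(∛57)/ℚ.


∛57 has minimal polynomial x³ - 57 (irreducible over ℚ since 57 is not a perfect cube)

[ℚ(∛57)/ℚ] = 3


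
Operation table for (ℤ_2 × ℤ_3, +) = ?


Elements: {(0,0), (0,1), (0,2), (1,0), (1,1), (1,2)}
Operation: componentwise addition mod (2, 3)
Entry (a, b) = ((a₁+b₁) mod 2, (a₂+b₂) mod 3)

Cayley table:
      | (0,0) | (0,1) | (0,2) | (1,0) | (1,1) | (1,2)
(0,0) | (0,0) | (0,1) | (0,2) | (1,0) | (1,1) | (1,2)
(0,1) | (0,1) | (0,2) | (0,0) | (1,1) | (1,2) | (1,0)
(0,2) | (0,2) | (0,0) | (0,1) | (1,2) | (1,0) | (1,1)
(1,0) | (1,0) | (1,1) | (1,2) | (0,0) | (0,1) | (0,2)
(1,1) | (1,1) | (1,2) | (1,0) | (0,1) | (0,2) | (0,0)
(1,2) | (1,2) | (1,0) | (1,1) | (0,2) | (0,0) | (0,1)


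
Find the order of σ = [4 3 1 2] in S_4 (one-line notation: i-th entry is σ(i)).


Cycle decomposition: (1 4 2 3)
Cycle lengths: 4
Order = lcm(4) = 4

ord(σ) = 4


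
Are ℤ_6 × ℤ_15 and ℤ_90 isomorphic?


Comparing ℤ_6 × ℤ_15 and ℤ_90:
gcd(6,15) = 3 ≠ 1. Max element order in ℤ_6×ℤ_15 is lcm(6,15) = 30 < 90, so it has no element of order 90

No, ℤ_6 × ℤ_15 ≇ ℤ_90


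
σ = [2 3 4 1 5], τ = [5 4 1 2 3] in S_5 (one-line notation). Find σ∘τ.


σ∘τ: apply τ first, then σ
1 →τ 5 →σ 5
2 →τ 4 →σ 1
3 →τ 1 →σ 2
4 →τ 2 →σ 3
5 →τ 3 →σ 4

σ∘τ = [5 1 2 3 4]


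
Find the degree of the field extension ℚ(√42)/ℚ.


√42 has minimal polynomial x² - 42 (irreducible over ℚ since 42 is squarefree)

[ℚ(√42)/ℚ] = 2


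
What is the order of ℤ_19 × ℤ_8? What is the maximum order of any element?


|ℤ_19 × ℤ_8| = 19 × 8 = 152
Max element order = lcm(19,8) = 152
Cyclic? Yes (gcd=1)

|ℤ_19×ℤ_8| = 152, max element order = 152


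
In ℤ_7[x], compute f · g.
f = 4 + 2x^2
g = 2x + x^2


Expand and collect like terms; reduce coefficients mod 7:
x^0: 4·0 = 0 ≡ 0 (mod 7)
x^1: 4·2 + 0·0 = 8 ≡ 1 (mod 7)
x^2: 4·1 + 0·2 + 2·0 = 4 ≡ 4 (mod 7)
x^3: 0·1 + 2·2 = 4 ≡ 4 (mod 7)
x^4: 2·1 = 2 ≡ 2 (mod 7)
Result: x + 4x^2 + 4x^3 + 2x^4

f · g = x + 4x^2 + 4x^3 + 2x^4


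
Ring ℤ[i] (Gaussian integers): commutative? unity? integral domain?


ℤ[i] is a commutative integral domain with unity 1 (in fact a Euclidean domain)
Commutative: Yes
Integral domain: Yes
Has unity: Yes

ℤ[i] (Gaussian integers): Commutative=Yes, Unity=Yes


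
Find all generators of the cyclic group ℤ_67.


g generates ℤ_n iff gcd(g,n) = 1
Prime factors of 67: 67
Generators are g ∈ {1,...,66} not divisible by any of these primes.
Generators: {1, 2, 3, 4, 5, 6, 7, 8, 9, 10, 11, 12, 13, 14, 15, 16, 17, 18, 19, 20, 21, 22, 23, 24, 25, 26, 27, 28, 29, 30, 31, 32, 33, 34, 35, 36, 37, 38, 39, 40, 41, 42, 43, 44, 45, 46, 47, 48, 49, 50, 51, 52, 53, 54, 55, 56, 57, 58, 59, 60, 61, 62, 63, 64, 65, 66}
Number of generators = φ(67) = 66

Generators of ℤ_67 = {1, 2, 3, 4, 5, 6, 7, 8, 9, 10, 11, 12, 13, 14, 15, 16, 17, 18, 19, 20, 21, 22, 23, 24, 25, 26, 27, 28, 29, 30, 31, 32, 33, 34, 35, 36, 37, 38, 39, 40, 41, 42, 43, 44, 45, 46, 47, 48, 49, 50, 51, 52, 53, 54, 55, 56, 57, 58, 59, 60, 61, 62, 63, 64, 65, 66}


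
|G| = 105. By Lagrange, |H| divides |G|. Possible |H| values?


Lagrange's theorem: |H| divides |G|
|G| = 105
Divisors of 105: 1, 3, 5, 7, 15, 21, 35, 105

Possible subgroup orders: {1, 3, 5, 7, 15, 21, 35, 105}


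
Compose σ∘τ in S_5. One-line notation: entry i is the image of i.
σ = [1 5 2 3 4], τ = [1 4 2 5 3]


σ∘τ: apply τ first, then σ
1 →τ 1 →σ 1
2 →τ 4 →σ 3
3 →τ 2 →σ 5
4 →τ 5 →σ 4
5 →τ 3 →σ 2

σ∘τ = [1 3 5 4 2]


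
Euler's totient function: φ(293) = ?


Factor n: 293 = 293
φ(n) = n · ∏(1 - 1/p) over distinct primes p | n
φ(293) = 293 · (1 - 1/293) = 292

φ(293) = 292


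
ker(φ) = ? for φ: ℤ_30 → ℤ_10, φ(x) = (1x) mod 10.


Kernel = preimage of identity
ker(φ) = {x ∈ ℤ_30 : 1x ≡ 0 (mod 10)}. Since 10 | 30, φ is well-defined. The kernel is the cyclic subgroup ⟨10⟩ of ℤ_30 (order 3), i.e. {0, 10, 20}

ker(φ) = {0, 10, 20}


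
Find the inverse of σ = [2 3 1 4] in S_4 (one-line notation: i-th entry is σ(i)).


To find σ⁻¹, swap domain and range:
σ(1) = 2 → σ⁻¹(2) = 1
σ(2) = 3 → σ⁻¹(3) = 2
σ(3) = 1 → σ⁻¹(1) = 3
σ(4) = 4 → σ⁻¹(4) = 4

σ⁻¹ = [3 1 2 4]


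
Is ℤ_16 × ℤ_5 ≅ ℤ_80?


Comparing ℤ_16 × ℤ_5 and ℤ_80:
gcd(16,5) = 1, so ℤ_16 × ℤ_5 ≅ ℤ_80 (CRT)

Yes, ℤ_16 × ℤ_5 ≅ ℤ_80


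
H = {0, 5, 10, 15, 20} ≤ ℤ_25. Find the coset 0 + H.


0 + H = {0 + h (mod 25) : h ∈ H}
0+0=0, 0+5=5, 0+10=10, 0+15=15, 0+20=20

0 + H = {0, 5, 10, 15, 20}


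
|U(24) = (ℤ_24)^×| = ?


U(n) is the group of units mod n; |U(n)| = φ(n)
|U(24)| = φ(24) = 8

|U(24) = (ℤ_24)^×| = 8


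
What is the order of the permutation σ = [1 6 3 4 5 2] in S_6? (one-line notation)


Cycle decomposition: (2 6)
Cycle lengths: 2
Order = lcm(2) = 2

ord(σ) = 2


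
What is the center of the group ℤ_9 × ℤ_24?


Z(G) = {g ∈ G | gx = xg for all x ∈ G}
Direct product of abelian groups is abelian, so Z(G) = G

Z(ℤ_9 × ℤ_24) = ℤ_9 × ℤ_24


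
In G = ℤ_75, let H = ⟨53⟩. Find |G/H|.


|⟨53⟩| = n / gcd(53, 75) = 75 / 1 = 75
H is normal (ℤ_75 is abelian).
|G/H| = |G| / |H| = 75 / 75 = 1

|G/H| = 1


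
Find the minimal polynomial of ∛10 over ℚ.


∛10 satisfies x³ - 10 = 0, irreducible over ℚ (no rational root; 10 is not a perfect cube)

Minimal polynomial: x³ - 10


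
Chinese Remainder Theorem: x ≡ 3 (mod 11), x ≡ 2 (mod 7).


m₁ = 11, m₂ = 7, gcd = 1, so CRT applies. M = m₁·m₂ = 77
Let M₁ = M/m₁ = 7, M₂ = M/m₂ = 11
Find y₁ ≡ M₁⁻¹ (mod m₁): 7⁻¹ ≡ 8 (mod 11)
Find y₂ ≡ M₂⁻¹ (mod m₂): 11⁻¹ ≡ 2 (mod 7)
x = a₁·M₁·y₁ + a₂·M₂·y₂ = 3·7·8 + 2·11·2 = 212
Reduce mod 77: x ≡ 58
Check: 58 mod 11 = 3 ✓, 58 mod 7 = 2 ✓

x ≡ 58 (mod 77)


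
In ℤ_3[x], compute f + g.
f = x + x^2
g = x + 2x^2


Add coefficients mod 3:
x^0: 0 + 0 = 0 (mod 3)
x^1: 1 + 1 = 2 (mod 3)
x^2: 1 + 2 = 0 (mod 3)
Result: 2x

f + g = 2x


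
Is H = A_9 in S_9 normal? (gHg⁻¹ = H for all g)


H = A_9 in S_9
A_9 has index 2 in S_9, and every subgroup of index 2 is normal

Yes, normal subgroup


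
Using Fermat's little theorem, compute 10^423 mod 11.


Fermat's little theorem: if p is prime and gcd(a,p)=1, then a^(p-1) ≡ 1 (mod p)
p = 11 is prime, gcd(10,11) = 1
Reduce exponent: 423 mod 10 = 3
So 10^423 ≡ 10^3 (mod 11)
10^3 mod 11 = 10

10^423 ≡ 10 (mod 11)


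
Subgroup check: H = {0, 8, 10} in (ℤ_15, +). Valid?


Subgroup test for H = {0, 8, 10} in (ℤ_15, +):
(1) 0 ∈ H? Yes
(2) Closure: for all a,b ∈ H, (a+b) mod 15 ∈ H? No  [counterexample: 8 + 8 = 1 ∉ H]
(3) Inverses: for all a ∈ H, -a mod 15 ∈ H? No

No, H is not a subgroup of ℤ_15


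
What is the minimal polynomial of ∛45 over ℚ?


∛45 satisfies x³ - 45 = 0, irreducible over ℚ (no rational root; 45 is not a perfect cube)

Minimal polynomial: x³ - 45


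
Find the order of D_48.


|D_n| = 2n (n rotations and n reflections)
|D_48| = 2×48 = 96

|D_48| = 96


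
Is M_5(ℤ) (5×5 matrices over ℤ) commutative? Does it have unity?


Matrix multiplication is non-commutative for n ≥ 2; the identity matrix I is the unity; singular matrices give zero divisors, so not an integral domain
Commutative: No
Integral domain: No
Has unity: Yes

M_5(ℤ) (5×5 matrices over ℤ): Commutative=No, Unity=Yes


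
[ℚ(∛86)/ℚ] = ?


∛86 has minimal polynomial x³ - 86 (irreducible over ℚ since 86 is not a perfect cube)

[ℚ(∛86)/ℚ] = 3


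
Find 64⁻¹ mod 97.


Use the extended Euclidean algorithm to write 1 = 64·s + 97·t; then s mod 97 is the inverse.
Euclidean algorithm:
  64 = 0·97 + 64
  97 = 1·64 + 33
  64 = 1·33 + 31
  33 = 1·31 + 2
  31 = 15·2 + 1
  2 = 2·1 + 0
gcd(64,97) = 1
Back-substitution gives: 64·(47) + 97·(-31) = 1
So 64⁻¹ ≡ 47 ≡ 47 (mod 97)
Check: 64 × 47 = 3008 ≡ 1 (mod 97) ✓

64⁻¹ ≡ 47 (mod 97)


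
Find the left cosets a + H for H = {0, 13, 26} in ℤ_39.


H = {0, 13, 26}, |H| = 3
Number of cosets = |G|/|H| = 39/3 = 13
0 + H = {0, 13, 26}
1 + H = {1, 14, 27}
2 + H = {2, 15, 28}
3 + H = {3, 16, 29}
4 + H = {4, 17, 30}
5 + H = {5, 18, 31}
6 + H = {6, 19, 32}
7 + H = {7, 20, 33}
8 + H = {8, 21, 34}
9 + H = {9, 22, 35}
10 + H = {10, 23, 36}
11 + H = {11, 24, 37}
12 + H = {12, 25, 38}

Cosets: 0+H={0,13,26}; 1+H={1,14,27}; 2+H={2,15,28}; 3+H={3,16,29}; 4+H={4,17,30}; 5+H={5,18,31}; 6+H={6,19,32}; 7+H={7,20,33}; 8+H={8,21,34}; 9+H={9,22,35}; 10+H={10,23,36}; 11+H={11,24,37}; 12+H={12,25,38}


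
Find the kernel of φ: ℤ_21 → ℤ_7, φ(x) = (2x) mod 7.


Kernel = preimage of identity
ker(φ) = {x ∈ ℤ_21 : 2x ≡ 0 (mod 7)}. Since 7 | 21, φ is well-defined. The kernel is the cyclic subgroup ⟨7⟩ of ℤ_21 (order 3), i.e. {0, 7, 14}

ker(φ) = {0, 7, 14}


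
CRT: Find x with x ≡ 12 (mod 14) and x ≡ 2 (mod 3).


m₁ = 14, m₂ = 3, gcd = 1, so CRT applies. M = m₁·m₂ = 42
Let M₁ = M/m₁ = 3, M₂ = M/m₂ = 14
Find y₁ ≡ M₁⁻¹ (mod m₁): 3⁻¹ ≡ 5 (mod 14)
Find y₂ ≡ M₂⁻¹ (mod m₂): 14⁻¹ ≡ 2 (mod 3)
x = a₁·M₁·y₁ + a₂·M₂·y₂ = 12·3·5 + 2·14·2 = 236
Reduce mod 42: x ≡ 26
Check: 26 mod 14 = 12 ✓, 26 mod 3 = 2 ✓

x ≡ 26 (mod 42)


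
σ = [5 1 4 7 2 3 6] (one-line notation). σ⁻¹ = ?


To find σ⁻¹, swap domain and range:
σ(1) = 5 → σ⁻¹(5) = 1
σ(2) = 1 → σ⁻¹(1) = 2
σ(3) = 4 → σ⁻¹(4) = 3
σ(4) = 7 → σ⁻¹(7) = 4
σ(5) = 2 → σ⁻¹(2) = 5
σ(6) = 3 → σ⁻¹(3) = 6
σ(7) = 6 → σ⁻¹(6) = 7

σ⁻¹ = [2 5 6 3 1 7 4]


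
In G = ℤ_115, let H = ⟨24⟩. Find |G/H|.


|⟨24⟩| = n / gcd(24, 115) = 115 / 1 = 115
H is normal (ℤ_115 is abelian).
|G/H| = |G| / |H| = 115 / 115 = 1

|G/H| = 1


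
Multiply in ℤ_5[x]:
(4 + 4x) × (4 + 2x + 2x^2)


Expand and collect like terms; reduce coefficients mod 5:
x^0: 4·4 = 16 ≡ 1 (mod 5)
x^1: 4·2 + 4·4 = 24 ≡ 4 (mod 5)
x^2: 4·2 + 4·2 = 16 ≡ 1 (mod 5)
x^3: 4·2 = 8 ≡ 3 (mod 5)
Result: 1 + 4x + x^2 + 3x^3

f · g = 1 + 4x + x^2 + 3x^3


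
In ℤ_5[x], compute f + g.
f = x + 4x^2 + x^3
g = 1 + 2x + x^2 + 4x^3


Add coefficients mod 5:
x^0: 0 + 1 = 1 (mod 5)
x^1: 1 + 2 = 3 (mod 5)
x^2: 4 + 1 = 0 (mod 5)
x^3: 1 + 4 = 0 (mod 5)
Result: 1 + 3x

f + g = 1 + 3x


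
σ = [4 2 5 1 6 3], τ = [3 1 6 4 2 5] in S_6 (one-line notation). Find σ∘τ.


σ∘τ: apply τ first, then σ
1 →τ 3 →σ 5
2 →τ 1 →σ 4
3 →τ 6 →σ 3
4 →τ 4 →σ 1
5 →τ 2 →σ 2
6 →τ 5 →σ 6

σ∘τ = [5 4 3 1 2 6]


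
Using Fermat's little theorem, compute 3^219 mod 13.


Fermat's little theorem: if p is prime and gcd(a,p)=1, then a^(p-1) ≡ 1 (mod p)
p = 13 is prime, gcd(3,13) = 1
Reduce exponent: 219 mod 12 = 3
So 3^219 ≡ 3^3 (mod 13)
3^3 mod 13 = 1

3^219 ≡ 1 (mod 13)


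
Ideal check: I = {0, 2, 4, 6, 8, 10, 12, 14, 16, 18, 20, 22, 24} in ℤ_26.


Check ideal conditions for I = {0, 2, 4, 6, 8, 10, 12, 14, 16, 18, 20, 22, 24} in ℤ_26:
(1) I is an additive subgroup? Yes
(2) For r ∈ ℤ_26 and a ∈ I: r·a ∈ I? Yes

Yes, I is an ideal of ℤ_26


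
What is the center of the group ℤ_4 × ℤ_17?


Z(G) = {g ∈ G | gx = xg for all x ∈ G}
Direct product of abelian groups is abelian, so Z(G) = G

Z(ℤ_4 × ℤ_17) = ℤ_4 × ℤ_17


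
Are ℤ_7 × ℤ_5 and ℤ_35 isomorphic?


Comparing ℤ_7 × ℤ_5 and ℤ_35:
gcd(7,5) = 1, so ℤ_7 × ℤ_5 ≅ ℤ_35 (CRT)

Yes, ℤ_7 × ℤ_5 ≅ ℤ_35


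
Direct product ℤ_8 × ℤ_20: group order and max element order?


|ℤ_8 × ℤ_20| = 8 × 20 = 160
Max element order = lcm(8,20) = 40
Cyclic? No (gcd=4)

|ℤ_8×ℤ_20| = 160, max element order = 40


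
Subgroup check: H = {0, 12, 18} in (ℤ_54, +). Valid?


Subgroup test for H = {0, 12, 18} in (ℤ_54, +):
(1) 0 ∈ H? Yes
(2) Closure: for all a,b ∈ H, (a+b) mod 54 ∈ H? No  [counterexample: 12 + 12 = 24 ∉ H]
(3) Inverses: for all a ∈ H, -a mod 54 ∈ H? No

No, H is not a subgroup of ℤ_54


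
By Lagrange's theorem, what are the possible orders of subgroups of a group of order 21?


Lagrange's theorem: |H| divides |G|
|G| = 21
Divisors of 21: 1, 3, 7, 21

Possible subgroup orders: {1, 3, 7, 21}


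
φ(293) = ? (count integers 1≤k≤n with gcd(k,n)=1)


Factor n: 293 = 293
φ(n) = n · ∏(1 - 1/p) over distinct primes p | n
φ(293) = 293 · (1 - 1/293) = 292

φ(293) = 292


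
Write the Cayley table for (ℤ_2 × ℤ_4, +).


Elements: {(0,0), (0,1), (0,2), (0,3), (1,0), (1,1), (1,2), (1,3)}
Operation: componentwise addition mod (2, 4)
Entry (a, b) = ((a₁+b₁) mod 2, (a₂+b₂) mod 4)

Cayley table:
      | (0,0) | (0,1) | (0,2) | (0,3) | (1,0) | (1,1) | (1,2) | (1,3)
(0,0) | (0,0) | (0,1) | (0,2) | (0,3) | (1,0) | (1,1) | (1,2) | (1,3)
(0,1) | (0,1) | (0,2) | (0,3) | (0,0) | (1,1) | (1,2) | (1,3) | (1,0)
(0,2) | (0,2) | (0,3) | (0,0) | (0,1) | (1,2) | (1,3) | (1,0) | (1,1)
(0,3) | (0,3) | (0,0) | (0,1) | (0,2) | (1,3) | (1,0) | (1,1) | (1,2)
(1,0) | (1,0) | (1,1) | (1,2) | (1,3) | (0,0) | (0,1) | (0,2) | (0,3)
(1,1) | (1,1) | (1,2) | (1,3) | (1,0) | (0,1) | (0,2) | (0,3) | (0,0)
(1,2) | (1,2) | (1,3) | (1,0) | (1,1) | (0,2) | (0,3) | (0,0) | (0,1)
(1,3) | (1,3) | (1,0) | (1,1) | (1,2) | (0,3) | (0,0) | (0,1) | (0,2)


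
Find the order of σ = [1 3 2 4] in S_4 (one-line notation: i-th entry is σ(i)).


Cycle decomposition: (2 3)
Cycle lengths: 2
Order = lcm(2) = 2

ord(σ) = 2


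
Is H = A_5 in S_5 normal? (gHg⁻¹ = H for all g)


H = A_5 in S_5
A_5 has index 2 in S_5, and every subgroup of index 2 is normal

Yes, normal subgroup


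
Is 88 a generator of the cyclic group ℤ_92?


g generates ℤ_n iff gcd(g, n) = 1
gcd(88, 92) = 4
Since gcd = 4 ≠ 1, ⟨88⟩ has order 23 < 92, so 88 is not a generator.

No, 88 does not generate ℤ_92


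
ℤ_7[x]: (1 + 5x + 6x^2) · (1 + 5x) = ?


Expand and collect like terms; reduce coefficients mod 7:
x^0: 1·1 = 1 ≡ 1 (mod 7)
x^1: 1·5 + 5·1 = 10 ≡ 3 (mod 7)
x^2: 5·5 + 6·1 = 31 ≡ 3 (mod 7)
x^3: 6·5 = 30 ≡ 2 (mod 7)
Result: 1 + 3x + 3x^2 + 2x^3

f · g = 1 + 3x + 3x^2 + 2x^3


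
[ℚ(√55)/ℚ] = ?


√55 has minimal polynomial x² - 55 (irreducible over ℚ since 55 is squarefree)

[ℚ(√55)/ℚ] = 2


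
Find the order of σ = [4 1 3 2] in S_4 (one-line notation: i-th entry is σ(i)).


Cycle decomposition: (1 4 2)
Cycle lengths: 3
Order = lcm(3) = 3

ord(σ) = 3


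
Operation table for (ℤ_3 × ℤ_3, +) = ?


Elements: {(0,0), (0,1), (0,2), (1,0), (1,1), (1,2), (2,0), (2,1), (2,2)}
Operation: componentwise addition mod (3, 3)
Entry (a, b) = ((a₁+b₁) mod 3, (a₂+b₂) mod 3)

Cayley table:
      | (0,0) | (0,1) | (0,2) | (1,0) | (1,1) | (1,2) | (2,0) | (2,1) | (2,2)
(0,0) | (0,0) | (0,1) | (0,2) | (1,0) | (1,1) | (1,2) | (2,0) | (2,1) | (2,2)
(0,1) | (0,1) | (0,2) | (0,0) | (1,1) | (1,2) | (1,0) | (2,1) | (2,2) | (2,0)
(0,2) | (0,2) | (0,0) | (0,1) | (1,2) | (1,0) | (1,1) | (2,2) | (2,0) | (2,1)
(1,0) | (1,0) | (1,1) | (1,2) | (2,0) | (2,1) | (2,2) | (0,0) | (0,1) | (0,2)
(1,1) | (1,1) | (1,2) | (1,0) | (2,1) | (2,2) | (2,0) | (0,1) | (0,2) | (0,0)
(1,2) | (1,2) | (1,0) | (1,1) | (2,2) | (2,0) | (2,1) | (0,2) | (0,0) | (0,1)
(2,0) | (2,0) | (2,1) | (2,2) | (0,0) | (0,1) | (0,2) | (1,0) | (1,1) | (1,2)
(2,1) | (2,1) | (2,2) | (2,0) | (0,1) | (0,2) | (0,0) | (1,1) | (1,2) | (1,0)
(2,2) | (2,2) | (2,0) | (2,1) | (0,2) | (0,0) | (0,1) | (1,2) | (1,0) | (1,1)


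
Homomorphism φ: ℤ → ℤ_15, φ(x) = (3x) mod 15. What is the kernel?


Kernel = preimage of identity
ker(φ) = {x ∈ ℤ : 3x ≡ 0 (mod 15)}. gcd(3,15) = 3, so 3x ≡ 0 (mod 15) ⟺ x ≡ 0 (mod 15/3 = 5). Hence ker(φ) = 5ℤ

ker(φ) = 5ℤ


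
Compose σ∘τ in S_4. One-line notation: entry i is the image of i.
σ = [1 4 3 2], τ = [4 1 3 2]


σ∘τ: apply τ first, then σ
1 →τ 4 →σ 2
2 →τ 1 →σ 1
3 →τ 3 →σ 3
4 →τ 2 →σ 4

σ∘τ = [2 1 3 4]


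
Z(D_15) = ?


Z(G) = {g ∈ G | gx = xg for all x ∈ G}
For odd n, Z(D_n) = {e}: no nontrivial rotation commutes with all reflections

Z(D_15) = {e}


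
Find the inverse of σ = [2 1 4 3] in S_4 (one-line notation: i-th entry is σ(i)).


To find σ⁻¹, swap domain and range:
σ(1) = 2 → σ⁻¹(2) = 1
σ(2) = 1 → σ⁻¹(1) = 2
σ(3) = 4 → σ⁻¹(4) = 3
σ(4) = 3 → σ⁻¹(3) = 4

σ⁻¹ = [2 1 4 3]


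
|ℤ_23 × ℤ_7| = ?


|A × B| = |A| · |B|
|ℤ_23 × ℤ_7| = 23 × 7 = 161

|ℤ_23 × ℤ_7| = 161


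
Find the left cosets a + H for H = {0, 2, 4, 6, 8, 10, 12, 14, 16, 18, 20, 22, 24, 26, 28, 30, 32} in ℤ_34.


H = {0, 2, 4, 6, 8, 10, 12, 14, 16, 18, 20, 22, 24, 26, 28, 30, 32}, |H| = 17
Number of cosets = |G|/|H| = 34/17 = 2
0 + H = {0, 2, 4, 6, 8, 10, 12, 14, 16, 18, 20, 22, 24, 26, 28, 30, 32}
1 + H = {1, 3, 5, 7, 9, 11, 13, 15, 17, 19, 21, 23, 25, 27, 29, 31, 33}

Cosets: 0+H={0,2,4,6,8,10,12,14,16,18,20,22,24,26,28,30,32}; 1+H={1,3,5,7,9,11,13,15,17,19,21,23,25,27,29,31,33}


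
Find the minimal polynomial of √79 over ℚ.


√79 satisfies x² - 79 = 0, irreducible over ℚ since 79 is squarefree

Minimal polynomial: x² - 79


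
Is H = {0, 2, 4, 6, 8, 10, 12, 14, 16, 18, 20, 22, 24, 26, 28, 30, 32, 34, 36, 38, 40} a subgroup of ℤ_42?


Subgroup test for H = {0, 2, 4, 6, 8, 10, 12, 14, 16, 18, 20, 22, 24, 26, 28, 30, 32, 34, 36, 38, 40} in (ℤ_42, +):
(1) 0 ∈ H? Yes
(2) Closure: for all a,b ∈ H, (a+b) mod 42 ∈ H? Yes
(3) Inverses: for all a ∈ H, -a mod 42 ∈ H? Yes

Yes, H is a subgroup of ℤ_42


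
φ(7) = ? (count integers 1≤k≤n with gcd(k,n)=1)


φ(n) = count of k ∈ {1,...,n} with gcd(k,n)=1
Coprimes to 7: {1, 2, 3, 4, 5, 6}
Count: 6

φ(7) = 6


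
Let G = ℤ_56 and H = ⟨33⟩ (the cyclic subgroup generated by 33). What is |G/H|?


|⟨33⟩| = n / gcd(33, 56) = 56 / 1 = 56
H is normal (ℤ_56 is abelian).
|G/H| = |G| / |H| = 56 / 56 = 1

|G/H| = 1


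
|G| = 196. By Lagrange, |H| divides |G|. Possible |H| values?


Lagrange's theorem: |H| divides |G|
|G| = 196
Divisors of 196: 1, 2, 4, 7, 14, 28, 49, 98, 196

Possible subgroup orders: {1, 2, 4, 7, 14, 28, 49, 98, 196}


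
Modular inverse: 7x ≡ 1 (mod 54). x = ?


Use the extended Euclidean algorithm to write 1 = 7·s + 54·t; then s mod 54 is the inverse.
Euclidean algorithm:
  7 = 0·54 + 7
  54 = 7·7 + 5
  7 = 1·5 + 2
  5 = 2·2 + 1
  2 = 2·1 + 0
gcd(7,54) = 1
Back-substitution gives: 7·(-23) + 54·(3) = 1
So 7⁻¹ ≡ -23 ≡ 31 (mod 54)
Check: 7 × 31 = 217 ≡ 1 (mod 54) ✓

7⁻¹ ≡ 31 (mod 54)


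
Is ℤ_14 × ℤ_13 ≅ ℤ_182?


Comparing ℤ_14 × ℤ_13 and ℤ_182:
gcd(14,13) = 1, so ℤ_14 × ℤ_13 ≅ ℤ_182 (CRT)

Yes, ℤ_14 × ℤ_13 ≅ ℤ_182


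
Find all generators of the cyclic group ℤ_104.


g generates ℤ_n iff gcd(g,n) = 1
Prime factors of 104: 2, 13
Generators are g ∈ {1,...,103} not divisible by any of these primes.
Generators: {1, 3, 5, 7, 9, 11, 15, 17, 19, 21, 23, 25, 27, 29, 31, 33, 35, 37, 41, 43, 45, 47, 49, 51, 53, 55, 57, 59, 61, 63, 67, 69, 71, 73, 75, 77, 79, 81, 83, 85, 87, 89, 93, 95, 97, 99, 101, 103}
Number of generators = φ(104) = 48

Generators of ℤ_104 = {1, 3, 5, 7, 9, 11, 15, 17, 19, 21, 23, 25, 27, 29, 31, 33, 35, 37, 41, 43, 45, 47, 49, 51, 53, 55, 57, 59, 61, 63, 67, 69, 71, 73, 75, 77, 79, 81, 83, 85, 87, 89, 93, 95, 97, 99, 101, 103}


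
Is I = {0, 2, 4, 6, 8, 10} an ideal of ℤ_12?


Check ideal conditions for I = {0, 2, 4, 6, 8, 10} in ℤ_12:
(1) I is an additive subgroup? Yes
(2) For r ∈ ℤ_12 and a ∈ I: r·a ∈ I? Yes

Yes, I is an ideal of ℤ_12


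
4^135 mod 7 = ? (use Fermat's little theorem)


Fermat's little theorem: if p is prime and gcd(a,p)=1, then a^(p-1) ≡ 1 (mod p)
p = 7 is prime, gcd(4,7) = 1
Reduce exponent: 135 mod 6 = 3
So 4^135 ≡ 4^3 (mod 7)
4^3 mod 7 = 1

4^135 ≡ 1 (mod 7)


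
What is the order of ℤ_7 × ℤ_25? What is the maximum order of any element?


|ℤ_7 × ℤ_25| = 7 × 25 = 175
Max element order = lcm(7,25) = 175
Cyclic? Yes (gcd=1)

|ℤ_7×ℤ_25| = 175, max element order = 175


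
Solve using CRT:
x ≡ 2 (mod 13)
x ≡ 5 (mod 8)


m₁ = 13, m₂ = 8, gcd = 1, so CRT applies. M = m₁·m₂ = 104
Let M₁ = M/m₁ = 8, M₂ = M/m₂ = 13
Find y₁ ≡ M₁⁻¹ (mod m₁): 8⁻¹ ≡ 5 (mod 13)
Find y₂ ≡ M₂⁻¹ (mod m₂): 13⁻¹ ≡ 5 (mod 8)
x = a₁·M₁·y₁ + a₂·M₂·y₂ = 2·8·5 + 5·13·5 = 405
Reduce mod 104: x ≡ 93
Check: 93 mod 13 = 2 ✓, 93 mod 8 = 5 ✓

x ≡ 93 (mod 104)


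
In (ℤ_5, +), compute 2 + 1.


Operation: addition mod 5
2 + 1 = (a + b) mod 5 with a = 2, b = 1

2 + 1 = 3


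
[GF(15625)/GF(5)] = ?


GF(15625) = GF(5^6), so the extension degree is 6

[GF(15625)/GF(5)] = 6


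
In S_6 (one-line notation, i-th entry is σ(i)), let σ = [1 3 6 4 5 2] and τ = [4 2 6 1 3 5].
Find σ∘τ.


σ∘τ: apply τ first, then σ
1 →τ 4 →σ 4
2 →τ 2 →σ 3
3 →τ 6 →σ 2
4 →τ 1 →σ 1
5 →τ 3 →σ 6
6 →τ 5 →σ 5

σ∘τ = [4 3 2 1 6 5]


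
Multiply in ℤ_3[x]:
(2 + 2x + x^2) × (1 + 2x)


Expand and collect like terms; reduce coefficients mod 3:
x^0: 2·1 = 2 ≡ 2 (mod 3)
x^1: 2·2 + 2·1 = 6 ≡ 0 (mod 3)
x^2: 2·2 + 1·1 = 5 ≡ 2 (mod 3)
x^3: 1·2 = 2 ≡ 2 (mod 3)
Result: 2 + 2x^2 + 2x^3

f · g = 2 + 2x^2 + 2x^3


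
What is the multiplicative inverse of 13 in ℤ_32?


Use the extended Euclidean algorithm to write 1 = 13·s + 32·t; then s mod 32 is the inverse.
Euclidean algorithm:
  13 = 0·32 + 13
  32 = 2·13 + 6
  13 = 2·6 + 1
  6 = 6·1 + 0
gcd(13,32) = 1
Back-substitution gives: 13·(5) + 32·(-2) = 1
So 13⁻¹ ≡ 5 ≡ 5 (mod 32)
Check: 13 × 5 = 65 ≡ 1 (mod 32) ✓

13⁻¹ ≡ 5 (mod 32)


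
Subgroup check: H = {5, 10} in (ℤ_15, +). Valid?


Subgroup test for H = {5, 10} in (ℤ_15, +):
(1) 0 ∈ H? No
(2) Closure: for all a,b ∈ H, (a+b) mod 15 ∈ H? No  [counterexample: 5 + 10 = 0 ∉ H]
(3) Inverses: for all a ∈ H, -a mod 15 ∈ H? Yes

No, H is not a subgroup of ℤ_15


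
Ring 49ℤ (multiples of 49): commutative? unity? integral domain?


49ℤ is a commutative ring under +,× but has no multiplicative identity (1 ∉ 49ℤ); it has no zero divisors, but without unity it is not an integral domain
Commutative: Yes
Integral domain: No
Has unity: No

49ℤ (multiples of 49): Commutative=Yes, Unity=No


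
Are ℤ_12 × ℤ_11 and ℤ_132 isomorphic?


Comparing ℤ_12 × ℤ_11 and ℤ_132:
gcd(12,11) = 1, so ℤ_12 × ℤ_11 ≅ ℤ_132 (CRT)

Yes, ℤ_12 × ℤ_11 ≅ ℤ_132


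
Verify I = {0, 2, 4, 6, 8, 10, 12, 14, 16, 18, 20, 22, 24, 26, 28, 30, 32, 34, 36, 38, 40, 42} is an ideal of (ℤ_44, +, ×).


Check ideal conditions for I = {0, 2, 4, 6, 8, 10, 12, 14, 16, 18, 20, 22, 24, 26, 28, 30, 32, 34, 36, 38, 40, 42} in ℤ_44:
(1) I is an additive subgroup? Yes
(2) For r ∈ ℤ_44 and a ∈ I: r·a ∈ I? Yes

Yes, I is an ideal of ℤ_44


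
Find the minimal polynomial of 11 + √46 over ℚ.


Let α = 11 + √46. Then α - 11 = √46, so (α - 11)² = 46, giving α² - 22α + 75 = 0. Degree 2 and α ∉ ℚ, so this is the minimal polynomial.

Minimal polynomial: x² - 22x + 75


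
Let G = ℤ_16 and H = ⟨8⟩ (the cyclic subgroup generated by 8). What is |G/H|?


|⟨8⟩| = n / gcd(8, 16) = 16 / 8 = 2
H is normal (ℤ_16 is abelian).
|G/H| = |G| / |H| = 16 / 2 = 8

|G/H| = 8


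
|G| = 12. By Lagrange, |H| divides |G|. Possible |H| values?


Lagrange's theorem: |H| divides |G|
|G| = 12
Divisors of 12: 1, 2, 3, 4, 6, 12

Possible subgroup orders: {1, 2, 3, 4, 6, 12}


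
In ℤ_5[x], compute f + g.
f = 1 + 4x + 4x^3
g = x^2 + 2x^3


Add coefficients mod 5:
x^0: 1 + 0 = 1 (mod 5)
x^1: 4 + 0 = 4 (mod 5)
x^2: 0 + 1 = 1 (mod 5)
x^3: 4 + 2 = 1 (mod 5)
Result: 1 + 4x + x^2 + x^3

f + g = 1 + 4x + x^2 + x^3


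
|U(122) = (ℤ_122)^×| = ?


U(n) is the group of units mod n; |U(n)| = φ(n)
|U(122)| = φ(122) = 60

|U(122) = (ℤ_122)^×| = 60


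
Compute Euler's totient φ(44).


Factor n: 44 = 2^2 × 11
φ(n) = n · ∏(1 - 1/p) over distinct primes p | n
φ(44) = 44 · (1 - 1/2) · (1 - 1/11) = 20

φ(44) = 20


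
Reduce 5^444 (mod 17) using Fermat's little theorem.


Fermat's little theorem: if p is prime and gcd(a,p)=1, then a^(p-1) ≡ 1 (mod p)
p = 17 is prime, gcd(5,17) = 1
Reduce exponent: 444 mod 16 = 12
So 5^444 ≡ 5^12 (mod 17)
5^12 mod 17 = 4

5^444 ≡ 4 (mod 17)


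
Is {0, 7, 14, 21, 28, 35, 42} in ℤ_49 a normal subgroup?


H = {0, 7, 14, 21, 28, 35, 42} in ℤ_49
ℤ_49 is abelian; every subgroup of an abelian group is normal

Yes, normal subgroup


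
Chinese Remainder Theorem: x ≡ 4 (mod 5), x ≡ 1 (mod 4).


m₁ = 5, m₂ = 4, gcd = 1, so CRT applies. M = m₁·m₂ = 20
Let M₁ = M/m₁ = 4, M₂ = M/m₂ = 5
Find y₁ ≡ M₁⁻¹ (mod m₁): 4⁻¹ ≡ 4 (mod 5)
Find y₂ ≡ M₂⁻¹ (mod m₂): 5⁻¹ ≡ 1 (mod 4)
x = a₁·M₁·y₁ + a₂·M₂·y₂ = 4·4·4 + 1·5·1 = 69
Reduce mod 20: x ≡ 9
Check: 9 mod 5 = 4 ✓, 9 mod 4 = 1 ✓

x ≡ 9 (mod 20)


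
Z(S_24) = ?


Z(G) = {g ∈ G | gx = xg for all x ∈ G}
S_n is non-abelian for n ≥ 3; Z(S_24) is trivial

Z(S_24) = {e}


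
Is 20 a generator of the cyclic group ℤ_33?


g generates ℤ_n iff gcd(g, n) = 1
gcd(20, 33) = 1
Since gcd = 1, 20 is a generator.

Yes, 20 generates ℤ_33


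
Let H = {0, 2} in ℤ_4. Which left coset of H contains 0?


0 + H = {0 + h (mod 4) : h ∈ H}
0+0=0, 0+2=2

0 + H = {0, 2}


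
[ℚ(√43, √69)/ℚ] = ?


[ℚ(√43,√69):ℚ] = [ℚ(√43,√69):ℚ(√43)]·[ℚ(√43):ℚ] = 2·2 = 4

[ℚ(√43, √69)/ℚ] = 4


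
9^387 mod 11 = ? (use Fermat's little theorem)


Fermat's little theorem: if p is prime and gcd(a,p)=1, then a^(p-1) ≡ 1 (mod p)
p = 11 is prime, gcd(9,11) = 1
Reduce exponent: 387 mod 10 = 7
So 9^387 ≡ 9^7 (mod 11)
9^7 mod 11 = 4

9^387 ≡ 4 (mod 11)


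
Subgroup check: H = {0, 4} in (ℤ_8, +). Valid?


Subgroup test for H = {0, 4} in (ℤ_8, +):
(1) 0 ∈ H? Yes
(2) Closure: for all a,b ∈ H, (a+b) mod 8 ∈ H? Yes
(3) Inverses: for all a ∈ H, -a mod 8 ∈ H? Yes

Yes, H is a subgroup of ℤ_8


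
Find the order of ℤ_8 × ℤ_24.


|A × B| = |A| · |B|
|ℤ_8 × ℤ_24| = 8 × 24 = 192

|ℤ_8 × ℤ_24| = 192


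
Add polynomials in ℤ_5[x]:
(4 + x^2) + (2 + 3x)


Add coefficients mod 5:
x^0: 4 + 2 = 1 (mod 5)
x^1: 0 + 3 = 3 (mod 5)
x^2: 1 + 0 = 1 (mod 5)
Result: 1 + 3x + x^2

f + g = 1 + 3x + x^2


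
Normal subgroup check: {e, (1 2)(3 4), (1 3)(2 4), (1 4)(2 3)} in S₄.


H = {e, (1 2)(3 4), (1 3)(2 4), (1 4)(2 3)} in S₄
This is the Klein four-group V₄; it is normal in S₄ (it is a union of conjugacy classes)

Yes, normal subgroup


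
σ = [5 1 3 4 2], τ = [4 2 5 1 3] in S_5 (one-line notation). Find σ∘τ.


σ∘τ: apply τ first, then σ
1 →τ 4 →σ 4
2 →τ 2 →σ 1
3 →τ 5 →σ 2
4 →τ 1 →σ 5
5 →τ 3 →σ 3

σ∘τ = [4 1 2 5 3]


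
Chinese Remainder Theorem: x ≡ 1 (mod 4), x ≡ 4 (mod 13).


m₁ = 4, m₂ = 13, gcd = 1, so CRT applies. M = m₁·m₂ = 52
Let M₁ = M/m₁ = 13, M₂ = M/m₂ = 4
Find y₁ ≡ M₁⁻¹ (mod m₁): 13⁻¹ ≡ 1 (mod 4)
Find y₂ ≡ M₂⁻¹ (mod m₂): 4⁻¹ ≡ 10 (mod 13)
x = a₁·M₁·y₁ + a₂·M₂·y₂ = 1·13·1 + 4·4·10 = 173
Reduce mod 52: x ≡ 17
Check: 17 mod 4 = 1 ✓, 17 mod 13 = 4 ✓

x ≡ 17 (mod 52)


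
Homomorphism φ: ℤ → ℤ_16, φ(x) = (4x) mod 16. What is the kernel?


Kernel = preimage of identity
ker(φ) = {x ∈ ℤ : 4x ≡ 0 (mod 16)}. gcd(4,16) = 4, so 4x ≡ 0 (mod 16) ⟺ x ≡ 0 (mod 16/4 = 4). Hence ker(φ) = 4ℤ

ker(φ) = 4ℤ


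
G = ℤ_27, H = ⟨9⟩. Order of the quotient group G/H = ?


|⟨9⟩| = n / gcd(9, 27) = 27 / 9 = 3
H is normal (ℤ_27 is abelian).
|G/H| = |G| / |H| = 27 / 3 = 9

|G/H| = 9


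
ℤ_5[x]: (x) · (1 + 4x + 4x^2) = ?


Expand and collect like terms; reduce coefficients mod 5:
x^0: 0·1 = 0 ≡ 0 (mod 5)
x^1: 0·4 + 1·1 = 1 ≡ 1 (mod 5)
x^2: 0·4 + 1·4 = 4 ≡ 4 (mod 5)
x^3: 1·4 = 4 ≡ 4 (mod 5)
Result: x + 4x^2 + 4x^3

f · g = x + 4x^2 + 4x^3


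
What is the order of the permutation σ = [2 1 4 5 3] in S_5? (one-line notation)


Cycle decomposition: (1 2) (3 4 5)
Cycle lengths: 2, 3
Order = lcm(2, 3) = 6

ord(σ) = 6


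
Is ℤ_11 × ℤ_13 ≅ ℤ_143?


Comparing ℤ_11 × ℤ_13 and ℤ_143:
gcd(11,13) = 1, so ℤ_11 × ℤ_13 ≅ ℤ_143 (CRT)

Yes, ℤ_11 × ℤ_13 ≅ ℤ_143


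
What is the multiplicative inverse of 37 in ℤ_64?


Use the extended Euclidean algorithm to write 1 = 37·s + 64·t; then s mod 64 is the inverse.
Euclidean algorithm:
  37 = 0·64 + 37
  64 = 1·37 + 27
  37 = 1·27 + 10
  27 = 2·10 + 7
  10 = 1·7 + 3
  7 = 2·3 + 1
  3 = 3·1 + 0
gcd(37,64) = 1
Back-substitution gives: 37·(-19) + 64·(11) = 1
So 37⁻¹ ≡ -19 ≡ 45 (mod 64)
Check: 37 × 45 = 1665 ≡ 1 (mod 64) ✓

37⁻¹ ≡ 45 (mod 64)


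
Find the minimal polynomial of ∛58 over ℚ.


∛58 satisfies x³ - 58 = 0, irreducible over ℚ (no rational root; 58 is not a perfect cube)

Minimal polynomial: x³ - 58


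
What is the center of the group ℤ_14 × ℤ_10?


Z(G) = {g ∈ G | gx = xg for all x ∈ G}
Direct product of abelian groups is abelian, so Z(G) = G

Z(ℤ_14 × ℤ_10) = ℤ_14 × ℤ_10


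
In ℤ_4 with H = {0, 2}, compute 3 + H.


3 + H = {3 + h (mod 4) : h ∈ H}
3+0=3, 3+2=1
3 + H = {1, 3} = 1 + H

3 + H = {1, 3}


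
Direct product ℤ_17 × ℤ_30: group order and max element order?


|ℤ_17 × ℤ_30| = 17 × 30 = 510
Max element order = lcm(17,30) = 510
Cyclic? Yes (gcd=1)

|ℤ_17×ℤ_30| = 510, max element order = 510


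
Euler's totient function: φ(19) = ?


φ(n) = count of k ∈ {1,...,n} with gcd(k,n)=1
Coprimes to 19: {1, 2, 3, 4, 5, 6, 7, 8, 9, 10, 11, 12, 13, 14, 15, 16, 17, 18}
Count: 18

φ(19) = 18


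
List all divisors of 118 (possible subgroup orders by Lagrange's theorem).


Lagrange's theorem: |H| divides |G|
|G| = 118
Divisors of 118: 1, 2, 59, 118

Possible subgroup orders: {1, 2, 59, 118}


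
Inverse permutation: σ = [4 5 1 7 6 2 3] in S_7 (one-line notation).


To find σ⁻¹, swap domain and range:
σ(1) = 4 → σ⁻¹(4) = 1
σ(2) = 5 → σ⁻¹(5) = 2
σ(3) = 1 → σ⁻¹(1) = 3
σ(4) = 7 → σ⁻¹(7) = 4
σ(5) = 6 → σ⁻¹(6) = 5
σ(6) = 2 → σ⁻¹(2) = 6
σ(7) = 3 → σ⁻¹(3) = 7

σ⁻¹ = [3 6 7 1 2 5 4]


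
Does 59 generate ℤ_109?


g generates ℤ_n iff gcd(g, n) = 1
gcd(59, 109) = 1
Since gcd = 1, 59 is a generator.

Yes, 59 generates ℤ_109


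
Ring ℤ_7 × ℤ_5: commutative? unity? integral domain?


Direct product ring; commutative with unity (1,1); but (1,0)·(0,1) = (0,0) gives zero divisors, so not an integral domain
Commutative: Yes
Integral domain: No
Has unity: Yes

ℤ_7 × ℤ_5: Commutative=Yes, Unity=Yes


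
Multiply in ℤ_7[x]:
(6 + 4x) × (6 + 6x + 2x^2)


Expand and collect like terms; reduce coefficients mod 7:
x^0: 6·6 = 36 ≡ 1 (mod 7)
x^1: 6·6 + 4·6 = 60 ≡ 4 (mod 7)
x^2: 6·2 + 4·6 = 36 ≡ 1 (mod 7)
x^3: 4·2 = 8 ≡ 1 (mod 7)
Result: 1 + 4x + x^2 + x^3

f · g = 1 + 4x + x^2 + x^3


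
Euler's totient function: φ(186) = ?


Factor n: 186 = 2 × 3 × 31
φ(n) = n · ∏(1 - 1/p) over distinct primes p | n
φ(186) = 186 · (1 - 1/2) · (1 - 1/3) · (1 - 1/31) = 60

φ(186) = 60


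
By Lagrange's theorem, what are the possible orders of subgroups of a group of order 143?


Lagrange's theorem: |H| divides |G|
|G| = 143
Divisors of 143: 1, 11, 13, 143

Possible subgroup orders: {1, 11, 13, 143}


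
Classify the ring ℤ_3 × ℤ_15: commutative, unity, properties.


Direct product ring; commutative with unity (1,1); but (1,0)·(0,1) = (0,0) gives zero divisors, so not an integral domain
Commutative: Yes
Integral domain: No
Has unity: Yes

ℤ_3 × ℤ_15: Commutative=Yes, Unity=Yes


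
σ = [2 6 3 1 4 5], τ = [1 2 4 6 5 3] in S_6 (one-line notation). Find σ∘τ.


σ∘τ: apply τ first, then σ
1 →τ 1 →σ 2
2 →τ 2 →σ 6
3 →τ 4 →σ 1
4 →τ 6 →σ 5
5 →τ 5 →σ 4
6 →τ 3 →σ 3

σ∘τ = [2 6 1 5 4 3]


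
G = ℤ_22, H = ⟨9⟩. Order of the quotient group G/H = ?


|⟨9⟩| = n / gcd(9, 22) = 22 / 1 = 22
H is normal (ℤ_22 is abelian).
|G/H| = |G| / |H| = 22 / 22 = 1

|G/H| = 1


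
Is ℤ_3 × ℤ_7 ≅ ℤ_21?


Comparing ℤ_3 × ℤ_7 and ℤ_21:
gcd(3,7) = 1, so ℤ_3 × ℤ_7 ≅ ℤ_21 (CRT)

Yes, ℤ_3 × ℤ_7 ≅ ℤ_21


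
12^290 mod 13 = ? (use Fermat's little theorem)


Fermat's little theorem: if p is prime and gcd(a,p)=1, then a^(p-1) ≡ 1 (mod p)
p = 13 is prime, gcd(12,13) = 1
Reduce exponent: 290 mod 12 = 2
So 12^290 ≡ 12^2 (mod 13)
12^2 mod 13 = 1

12^290 ≡ 1 (mod 13)


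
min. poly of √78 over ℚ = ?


√78 satisfies x² - 78 = 0, irreducible over ℚ since 78 is squarefree

Minimal polynomial: x² - 78


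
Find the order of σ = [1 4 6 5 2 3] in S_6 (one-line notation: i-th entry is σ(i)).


Cycle decomposition: (2 4 5) (3 6)
Cycle lengths: 3, 2
Order = lcm(3, 2) = 6

ord(σ) = 6


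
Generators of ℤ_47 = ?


g generates ℤ_n iff gcd(g,n) = 1
Prime factors of 47: 47
Generators are g ∈ {1,...,46} not divisible by any of these primes.
Generators: {1, 2, 3, 4, 5, 6, 7, 8, 9, 10, 11, 12, 13, 14, 15, 16, 17, 18, 19, 20, 21, 22, 23, 24, 25, 26, 27, 28, 29, 30, 31, 32, 33, 34, 35, 36, 37, 38, 39, 40, 41, 42, 43, 44, 45, 46}
Number of generators = φ(47) = 46

Generators of ℤ_47 = {1, 2, 3, 4, 5, 6, 7, 8, 9, 10, 11, 12, 13, 14, 15, 16, 17, 18, 19, 20, 21, 22, 23, 24, 25, 26, 27, 28, 29, 30, 31, 32, 33, 34, 35, 36, 37, 38, 39, 40, 41, 42, 43, 44, 45, 46}


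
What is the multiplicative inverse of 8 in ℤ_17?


Use the extended Euclidean algorithm to write 1 = 8·s + 17·t; then s mod 17 is the inverse.
Euclidean algorithm:
  8 = 0·17 + 8
  17 = 2·8 + 1
  8 = 8·1 + 0
gcd(8,17) = 1
Back-substitution gives: 8·(-2) + 17·(1) = 1
So 8⁻¹ ≡ -2 ≡ 15 (mod 17)
Check: 8 × 15 = 120 ≡ 1 (mod 17) ✓

8⁻¹ ≡ 15 (mod 17)


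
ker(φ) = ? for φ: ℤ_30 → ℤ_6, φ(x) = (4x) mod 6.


Kernel = preimage of identity
ker(φ) = {x ∈ ℤ_30 : 4x ≡ 0 (mod 6)}. Since 6 | 30, φ is well-defined. The kernel is the cyclic subgroup ⟨3⟩ of ℤ_30 (order 10), i.e. {0, 3, 6, 9, 12, 15, 18, 21, 24, 27}

ker(φ) = {0, 3, 6, 9, 12, 15, 18, 21, 24, 27}


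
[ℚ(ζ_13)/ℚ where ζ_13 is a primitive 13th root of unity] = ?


[ℚ(ζ_n):ℚ] = deg Φ_n(x) = φ(n). Here φ(13) = 12

[ℚ(ζ_13)/ℚ where ζ_13 is a primitive 13th root of unity] = 12


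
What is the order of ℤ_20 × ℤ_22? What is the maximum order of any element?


|ℤ_20 × ℤ_22| = 20 × 22 = 440
Max element order = lcm(20,22) = 220
Cyclic? No (gcd=2)

|ℤ_20×ℤ_22| = 440, max element order = 220


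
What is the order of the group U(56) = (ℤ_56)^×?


U(n) is the group of units mod n; |U(n)| = φ(n)
|U(56)| = φ(56) = 24

|U(56) = (ℤ_56)^×| = 24


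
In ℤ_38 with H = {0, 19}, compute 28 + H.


28 + H = {28 + h (mod 38) : h ∈ H}
28+0=28, 28+19=9
28 + H = {9, 28} = 9 + H

28 + H = {9, 28}


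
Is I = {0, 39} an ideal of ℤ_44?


Check ideal conditions for I = {0, 39} in ℤ_44:
(1) I is an additive subgroup? No
(2) For r ∈ ℤ_44 and a ∈ I: r·a ∈ I? No  [counterexample: r=2, a=39, r·a mod 44 = 34 ∉ I]

No, I is not an ideal of ℤ_44


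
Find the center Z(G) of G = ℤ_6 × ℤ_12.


Z(G) = {g ∈ G | gx = xg for all x ∈ G}
Direct product of abelian groups is abelian, so Z(G) = G

Z(ℤ_6 × ℤ_12) = ℤ_6 × ℤ_12


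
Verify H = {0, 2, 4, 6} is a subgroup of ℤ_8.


Subgroup test for H = {0, 2, 4, 6} in (ℤ_8, +):
(1) 0 ∈ H? Yes
(2) Closure: for all a,b ∈ H, (a+b) mod 8 ∈ H? Yes
(3) Inverses: for all a ∈ H, -a mod 8 ∈ H? Yes

Yes, H is a subgroup of ℤ_8


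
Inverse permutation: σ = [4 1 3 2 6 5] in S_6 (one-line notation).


To find σ⁻¹, swap domain and range:
σ(1) = 4 → σ⁻¹(4) = 1
σ(2) = 1 → σ⁻¹(1) = 2
σ(3) = 3 → σ⁻¹(3) = 3
σ(4) = 2 → σ⁻¹(2) = 4
σ(5) = 6 → σ⁻¹(6) = 5
σ(6) = 5 → σ⁻¹(5) = 6

σ⁻¹ = [2 4 3 1 6 5]


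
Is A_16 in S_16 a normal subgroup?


H = A_16 in S_16
A_16 has index 2 in S_16, and every subgroup of index 2 is normal

Yes, normal subgroup


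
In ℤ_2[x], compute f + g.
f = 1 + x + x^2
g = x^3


Add coefficients mod 2:
x^0: 1 + 0 = 1 (mod 2)
x^1: 1 + 0 = 1 (mod 2)
x^2: 1 + 0 = 1 (mod 2)
x^3: 0 + 1 = 1 (mod 2)
Result: 1 + x + x^2 + x^3

f + g = 1 + x + x^2 + x^3


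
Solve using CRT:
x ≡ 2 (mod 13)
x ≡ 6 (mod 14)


m₁ = 13, m₂ = 14, gcd = 1, so CRT applies. M = m₁·m₂ = 182
Let M₁ = M/m₁ = 14, M₂ = M/m₂ = 13
Find y₁ ≡ M₁⁻¹ (mod m₁): 14⁻¹ ≡ 1 (mod 13)
Find y₂ ≡ M₂⁻¹ (mod m₂): 13⁻¹ ≡ 13 (mod 14)
x = a₁·M₁·y₁ + a₂·M₂·y₂ = 2·14·1 + 6·13·13 = 1042
Reduce mod 182: x ≡ 132
Check: 132 mod 13 = 2 ✓, 132 mod 14 = 6 ✓

x ≡ 132 (mod 182)


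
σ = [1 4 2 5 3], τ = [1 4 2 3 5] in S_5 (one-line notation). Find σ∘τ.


σ∘τ: apply τ first, then σ
1 →τ 1 →σ 1
2 →τ 4 →σ 5
3 →τ 2 →σ 4
4 →τ 3 →σ 2
5 →τ 5 →σ 3

σ∘τ = [1 5 4 2 3]


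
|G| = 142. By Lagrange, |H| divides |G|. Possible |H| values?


Lagrange's theorem: |H| divides |G|
|G| = 142
Divisors of 142: 1, 2, 71, 142

Possible subgroup orders: {1, 2, 71, 142}


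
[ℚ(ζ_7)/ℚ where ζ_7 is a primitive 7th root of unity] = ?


[ℚ(ζ_n):ℚ] = deg Φ_n(x) = φ(n). Here φ(7) = 6

[ℚ(ζ_7)/ℚ where ζ_7 is a primitive 7th root of unity] = 6


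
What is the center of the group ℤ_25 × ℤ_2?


Z(G) = {g ∈ G | gx = xg for all x ∈ G}
Direct product of abelian groups is abelian, so Z(G) = G

Z(ℤ_25 × ℤ_2) = ℤ_25 × ℤ_2


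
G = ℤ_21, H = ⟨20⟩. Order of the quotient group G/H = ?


|⟨20⟩| = n / gcd(20, 21) = 21 / 1 = 21
H is normal (ℤ_21 is abelian).
|G/H| = |G| / |H| = 21 / 21 = 1

|G/H| = 1


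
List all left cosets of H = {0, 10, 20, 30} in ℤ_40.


H = {0, 10, 20, 30}, |H| = 4
Number of cosets = |G|/|H| = 40/4 = 10
0 + H = {0, 10, 20, 30}
1 + H = {1, 11, 21, 31}
2 + H = {2, 12, 22, 32}
3 + H = {3, 13, 23, 33}
4 + H = {4, 14, 24, 34}
5 + H = {5, 15, 25, 35}
6 + H = {6, 16, 26, 36}
7 + H = {7, 17, 27, 37}
8 + H = {8, 18, 28, 38}
9 + H = {9, 19, 29, 39}

Cosets: 0+H={0,10,20,30}; 1+H={1,11,21,31}; 2+H={2,12,22,32}; 3+H={3,13,23,33}; 4+H={4,14,24,34}; 5+H={5,15,25,35}; 6+H={6,16,26,36}; 7+H={7,17,27,37}; 8+H={8,18,28,38}; 9+H={9,19,29,39}
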